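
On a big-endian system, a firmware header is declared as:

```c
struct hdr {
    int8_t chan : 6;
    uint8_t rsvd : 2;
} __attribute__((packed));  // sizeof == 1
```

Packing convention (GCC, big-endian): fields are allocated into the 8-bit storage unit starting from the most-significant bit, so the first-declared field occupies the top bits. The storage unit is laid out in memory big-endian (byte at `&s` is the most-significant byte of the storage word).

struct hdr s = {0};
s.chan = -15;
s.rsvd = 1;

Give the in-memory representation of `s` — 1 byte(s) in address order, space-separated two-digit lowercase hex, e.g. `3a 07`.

chan:6 = -15 → 0x31 << 2 → word 0xc4
rsvd:2 = 1 → 0x1 << 0 → word 0xc5
word = 0xc5 → big-endian bytes:
  [0]=0xc5

c5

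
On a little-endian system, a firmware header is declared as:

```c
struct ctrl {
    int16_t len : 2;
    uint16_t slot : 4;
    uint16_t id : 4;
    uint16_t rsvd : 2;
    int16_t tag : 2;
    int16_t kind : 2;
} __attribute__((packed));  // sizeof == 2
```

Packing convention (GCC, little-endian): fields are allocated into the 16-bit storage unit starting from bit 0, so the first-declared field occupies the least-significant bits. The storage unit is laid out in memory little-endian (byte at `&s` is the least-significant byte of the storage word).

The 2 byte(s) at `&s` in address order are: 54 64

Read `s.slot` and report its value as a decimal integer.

5

[0]=0x54 [1]=0x64 (little-endian) → word 0x6454
len:2 @ bit 0 → (0x6454>>0)&0x3 = 0x0
slot:4 @ bit 2 → (0x6454>>2)&0xf = 0x5  ←
id:4 @ bit 6 → (0x6454>>6)&0xf = 0x1
rsvd:2 @ bit 10 → (0x6454>>10)&0x3 = 0x1
tag:2 @ bit 12 → (0x6454>>12)&0x3 = 0x2
kind:2 @ bit 14 → (0x6454>>14)&0x3 = 0x1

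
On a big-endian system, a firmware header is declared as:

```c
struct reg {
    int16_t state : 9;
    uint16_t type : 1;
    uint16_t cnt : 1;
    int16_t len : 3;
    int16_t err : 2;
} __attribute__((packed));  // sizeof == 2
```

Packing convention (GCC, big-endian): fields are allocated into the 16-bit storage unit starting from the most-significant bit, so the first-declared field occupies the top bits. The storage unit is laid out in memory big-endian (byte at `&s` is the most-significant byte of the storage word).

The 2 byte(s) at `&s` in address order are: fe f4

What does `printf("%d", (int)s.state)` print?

-3

[0]=0xfe [1]=0xf4 (big-endian) → word 0xfef4
state [7+:9] = (word>>7) & 0x1ff = 509  ←
type [6+:1] = (word>>6) & 0x1 = 1
cnt [5+:1] = (word>>5) & 0x1 = 1
len [2+:3] = (word>>2) & 0x7 = 5
err [0+:2] = (word>>0) & 0x3 = 0
state signed 9b, MSB=1: 509 - 512 = -3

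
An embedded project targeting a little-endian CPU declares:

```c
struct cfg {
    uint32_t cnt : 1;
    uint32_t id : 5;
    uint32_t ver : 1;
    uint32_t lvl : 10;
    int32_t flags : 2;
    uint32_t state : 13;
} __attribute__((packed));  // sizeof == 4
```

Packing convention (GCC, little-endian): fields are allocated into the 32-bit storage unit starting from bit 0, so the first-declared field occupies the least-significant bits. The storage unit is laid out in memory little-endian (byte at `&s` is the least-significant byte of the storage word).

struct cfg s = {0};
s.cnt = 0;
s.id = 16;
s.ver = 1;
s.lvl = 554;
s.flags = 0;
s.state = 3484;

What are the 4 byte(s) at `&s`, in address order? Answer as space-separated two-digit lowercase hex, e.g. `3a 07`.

60 15 e1 6c

[0+:1] cnt=0 & 0x1 = 0x0; word=0x00000000
[1+:5] id=16 & 0x1f = 0x10; word=0x00000020
[6+:1] ver=1 & 0x1 = 0x1; word=0x00000060
[7+:10] lvl=554 & 0x3ff = 0x22a; word=0x00011560
[17+:2] flags=0 & 0x3 = 0x0; word=0x00011560
[19+:13] state=3484 & 0x1fff = 0xd9c; word=0x6ce11560
word = 0x6ce11560 → little-endian bytes:
  [0]=0x60  [1]=0x15  [2]=0xe1  [3]=0x6c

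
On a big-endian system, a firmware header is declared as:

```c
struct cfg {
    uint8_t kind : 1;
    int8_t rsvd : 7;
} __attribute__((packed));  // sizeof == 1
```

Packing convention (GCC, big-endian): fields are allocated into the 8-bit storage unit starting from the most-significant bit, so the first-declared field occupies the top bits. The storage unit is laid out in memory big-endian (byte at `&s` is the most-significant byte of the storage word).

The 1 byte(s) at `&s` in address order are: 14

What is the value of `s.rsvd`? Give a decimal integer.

20

[0]=0x14 (big-endian) → word 0x14
kind [7+:1] = (word>>7) & 0x1 = 0
rsvd [0+:7] = (word>>0) & 0x7f = 20  ←
rsvd signed 7b, MSB=0: value = 20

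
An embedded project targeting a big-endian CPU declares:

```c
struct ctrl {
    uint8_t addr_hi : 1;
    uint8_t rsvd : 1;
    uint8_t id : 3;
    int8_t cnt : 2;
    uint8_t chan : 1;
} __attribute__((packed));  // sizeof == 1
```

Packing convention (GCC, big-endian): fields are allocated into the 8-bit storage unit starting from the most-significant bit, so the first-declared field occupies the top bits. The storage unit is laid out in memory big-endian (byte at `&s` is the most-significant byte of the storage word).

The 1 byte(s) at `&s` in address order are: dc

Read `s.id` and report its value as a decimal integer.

3

[0]=0xdc (big-endian) → word 0xdc
addr_hi [7+:1] = (word>>7) & 0x1 = 1
rsvd [6+:1] = (word>>6) & 0x1 = 1
id [3+:3] = (word>>3) & 0x7 = 3  ←
cnt [1+:2] = (word>>1) & 0x3 = 2
chan [0+:1] = (word>>0) & 0x1 = 0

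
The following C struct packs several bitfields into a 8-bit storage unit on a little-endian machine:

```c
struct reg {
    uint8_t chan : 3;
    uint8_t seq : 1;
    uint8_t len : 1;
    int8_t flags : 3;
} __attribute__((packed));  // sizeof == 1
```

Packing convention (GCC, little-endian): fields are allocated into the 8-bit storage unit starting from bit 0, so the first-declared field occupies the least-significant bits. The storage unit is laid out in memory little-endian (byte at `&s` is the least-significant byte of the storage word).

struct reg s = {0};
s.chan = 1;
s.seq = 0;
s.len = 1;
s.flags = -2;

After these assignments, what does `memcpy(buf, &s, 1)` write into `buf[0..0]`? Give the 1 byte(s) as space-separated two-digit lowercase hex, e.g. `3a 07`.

chan:3 = 1 → 0x1 << 0 → word 0x01
seq:1 = 0 → 0x0 << 3 → word 0x01
len:1 = 1 → 0x1 << 4 → word 0x11
flags:3 = -2 → 0x6 << 5 → word 0xd1
word = 0xd1 → little-endian bytes:
  [0]=0xd1

d1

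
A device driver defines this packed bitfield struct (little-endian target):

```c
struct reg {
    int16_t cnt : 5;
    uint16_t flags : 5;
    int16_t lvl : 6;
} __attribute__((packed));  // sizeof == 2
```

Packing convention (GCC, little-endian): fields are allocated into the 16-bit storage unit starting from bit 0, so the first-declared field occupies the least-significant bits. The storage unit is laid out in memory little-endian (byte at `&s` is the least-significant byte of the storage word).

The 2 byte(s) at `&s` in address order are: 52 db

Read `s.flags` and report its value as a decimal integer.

[0]=0x52 [1]=0xdb (little-endian) → word 0xdb52
cnt:5 @ bit 0 → (0xdb52>>0)&0x1f = 0x12
flags:5 @ bit 5 → (0xdb52>>5)&0x1f = 0x1a  ←
lvl:6 @ bit 10 → (0xdb52>>10)&0x3f = 0x36

26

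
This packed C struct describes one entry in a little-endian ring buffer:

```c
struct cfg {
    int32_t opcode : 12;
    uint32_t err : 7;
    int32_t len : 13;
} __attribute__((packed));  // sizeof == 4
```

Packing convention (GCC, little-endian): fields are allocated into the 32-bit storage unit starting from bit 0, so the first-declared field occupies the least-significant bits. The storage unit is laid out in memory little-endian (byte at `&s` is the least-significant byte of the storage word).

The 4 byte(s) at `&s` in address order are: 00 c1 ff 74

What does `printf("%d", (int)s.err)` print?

124

[0]=0x00 [1]=0xc1 [2]=0xff [3]=0x74 (little-endian) → word 0x74ffc100
opcode:12 @ bit 0 → (0x74ffc100>>0)&0xfff = 0x100
err:7 @ bit 12 → (0x74ffc100>>12)&0x7f = 0x7c  ←
len:13 @ bit 19 → (0x74ffc100>>19)&0x1fff = 0xe9f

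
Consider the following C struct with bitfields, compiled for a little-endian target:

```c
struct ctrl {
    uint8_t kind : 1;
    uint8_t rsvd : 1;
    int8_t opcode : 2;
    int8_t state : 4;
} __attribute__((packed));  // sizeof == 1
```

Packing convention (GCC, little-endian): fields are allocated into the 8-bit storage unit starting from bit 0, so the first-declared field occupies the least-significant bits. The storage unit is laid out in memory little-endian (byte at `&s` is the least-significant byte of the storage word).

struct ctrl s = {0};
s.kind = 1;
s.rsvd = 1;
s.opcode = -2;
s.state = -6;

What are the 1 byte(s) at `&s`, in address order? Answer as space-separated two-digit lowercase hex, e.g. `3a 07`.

ab

kind (1b) val=1 bits=0x1 at bit 0: 0x01
rsvd (1b) val=1 bits=0x1 at bit 1: 0x03
opcode (2b) val=-2 bits=0x2 at bit 2: 0x0b
state (4b) val=-6 bits=0xa at bit 4: 0xab
word = 0xab → little-endian bytes:
  [0]=0xab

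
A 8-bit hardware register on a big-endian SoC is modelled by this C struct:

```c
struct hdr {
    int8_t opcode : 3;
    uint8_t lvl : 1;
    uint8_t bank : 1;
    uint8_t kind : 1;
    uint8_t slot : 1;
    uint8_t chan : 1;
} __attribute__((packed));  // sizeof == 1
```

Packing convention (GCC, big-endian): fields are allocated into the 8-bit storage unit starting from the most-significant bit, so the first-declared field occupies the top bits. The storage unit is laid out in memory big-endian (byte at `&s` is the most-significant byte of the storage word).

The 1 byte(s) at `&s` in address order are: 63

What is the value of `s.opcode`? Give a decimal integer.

[0]=0x63 (big-endian) → word 0x63
opcode:3 @ bit 5 → (0x63>>5)&0x7 = 0x3  ←
lvl:1 @ bit 4 → (0x63>>4)&0x1 = 0x0
bank:1 @ bit 3 → (0x63>>3)&0x1 = 0x0
kind:1 @ bit 2 → (0x63>>2)&0x1 = 0x0
slot:1 @ bit 1 → (0x63>>1)&0x1 = 0x1
chan:1 @ bit 0 → (0x63>>0)&0x1 = 0x1
opcode signed 3b, MSB=0: value = 3

3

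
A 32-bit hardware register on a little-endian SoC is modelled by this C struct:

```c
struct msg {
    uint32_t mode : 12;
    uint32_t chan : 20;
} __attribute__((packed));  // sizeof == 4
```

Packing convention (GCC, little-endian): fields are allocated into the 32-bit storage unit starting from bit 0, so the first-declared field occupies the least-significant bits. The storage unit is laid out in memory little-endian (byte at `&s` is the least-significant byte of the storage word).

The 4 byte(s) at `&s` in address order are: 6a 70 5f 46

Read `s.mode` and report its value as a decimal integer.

106

[0]=0x6a [1]=0x70 [2]=0x5f [3]=0x46 (little-endian) → word 0x465f706a
mode [0+:12] = (word>>0) & 0xfff = 106  ←
chan [12+:20] = (word>>12) & 0xfffff = 288247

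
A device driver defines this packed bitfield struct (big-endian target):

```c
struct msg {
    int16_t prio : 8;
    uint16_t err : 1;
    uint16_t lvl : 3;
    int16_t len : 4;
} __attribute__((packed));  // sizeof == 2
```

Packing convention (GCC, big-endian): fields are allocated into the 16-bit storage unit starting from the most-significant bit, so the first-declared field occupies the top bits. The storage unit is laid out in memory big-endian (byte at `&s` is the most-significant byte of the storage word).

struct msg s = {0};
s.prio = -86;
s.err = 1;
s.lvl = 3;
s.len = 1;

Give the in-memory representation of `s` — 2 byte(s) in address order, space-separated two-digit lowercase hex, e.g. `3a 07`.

aa b1

prio:8 = -86 → 0xaa << 8 → word 0xaa00
err:1 = 1 → 0x1 << 7 → word 0xaa80
lvl:3 = 3 → 0x3 << 4 → word 0xaab0
len:4 = 1 → 0x1 << 0 → word 0xaab1
word = 0xaab1 → big-endian bytes:
  [0]=0xaa  [1]=0xb1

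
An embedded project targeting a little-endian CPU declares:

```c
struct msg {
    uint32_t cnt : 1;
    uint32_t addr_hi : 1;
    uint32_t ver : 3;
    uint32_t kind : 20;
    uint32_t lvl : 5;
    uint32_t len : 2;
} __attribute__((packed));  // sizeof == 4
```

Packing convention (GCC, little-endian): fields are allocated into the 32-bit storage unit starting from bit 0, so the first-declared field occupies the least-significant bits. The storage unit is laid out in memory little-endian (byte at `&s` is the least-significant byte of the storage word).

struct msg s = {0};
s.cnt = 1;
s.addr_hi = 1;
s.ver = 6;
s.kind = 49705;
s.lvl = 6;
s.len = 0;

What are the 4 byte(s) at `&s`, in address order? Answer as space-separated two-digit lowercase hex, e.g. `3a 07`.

3b 45 18 0c

cnt (1b) val=1 bits=0x1 at bit 0: 0x00000001
addr_hi (1b) val=1 bits=0x1 at bit 1: 0x00000003
ver (3b) val=6 bits=0x6 at bit 2: 0x0000001b
kind (20b) val=49705 bits=0xc229 at bit 5: 0x0018453b
lvl (5b) val=6 bits=0x6 at bit 25: 0x0c18453b
len (2b) val=0 bits=0x0 at bit 30: 0x0c18453b
word = 0x0c18453b → little-endian bytes:
  [0]=0x3b  [1]=0x45  [2]=0x18  [3]=0x0c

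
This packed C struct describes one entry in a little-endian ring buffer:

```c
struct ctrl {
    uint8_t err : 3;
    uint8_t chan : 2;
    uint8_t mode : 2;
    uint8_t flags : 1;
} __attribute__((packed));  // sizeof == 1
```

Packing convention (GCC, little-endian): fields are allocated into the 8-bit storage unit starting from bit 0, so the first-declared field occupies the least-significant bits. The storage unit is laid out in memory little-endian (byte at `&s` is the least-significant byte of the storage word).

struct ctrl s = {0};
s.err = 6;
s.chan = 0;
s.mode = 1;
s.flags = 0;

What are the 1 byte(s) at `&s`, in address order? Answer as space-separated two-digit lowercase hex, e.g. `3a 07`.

[0+:3] err=6 & 0x7 = 0x6; word=0x06
[3+:2] chan=0 & 0x3 = 0x0; word=0x06
[5+:2] mode=1 & 0x3 = 0x1; word=0x26
[7+:1] flags=0 & 0x1 = 0x0; word=0x26
word = 0x26 → little-endian bytes:
  [0]=0x26

26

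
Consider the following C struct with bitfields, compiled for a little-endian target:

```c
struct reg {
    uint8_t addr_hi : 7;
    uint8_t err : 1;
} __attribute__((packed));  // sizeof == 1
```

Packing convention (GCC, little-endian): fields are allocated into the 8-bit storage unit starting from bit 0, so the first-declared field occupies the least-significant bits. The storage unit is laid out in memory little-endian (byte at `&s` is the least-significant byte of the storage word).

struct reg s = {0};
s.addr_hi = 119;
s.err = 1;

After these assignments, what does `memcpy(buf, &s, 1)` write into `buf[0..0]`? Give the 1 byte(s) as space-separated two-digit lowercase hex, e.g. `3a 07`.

addr_hi:7 = 119 → 0x77 << 0 → word 0x77
err:1 = 1 → 0x1 << 7 → word 0xf7
word = 0xf7 → little-endian bytes:
  [0]=0xf7

f7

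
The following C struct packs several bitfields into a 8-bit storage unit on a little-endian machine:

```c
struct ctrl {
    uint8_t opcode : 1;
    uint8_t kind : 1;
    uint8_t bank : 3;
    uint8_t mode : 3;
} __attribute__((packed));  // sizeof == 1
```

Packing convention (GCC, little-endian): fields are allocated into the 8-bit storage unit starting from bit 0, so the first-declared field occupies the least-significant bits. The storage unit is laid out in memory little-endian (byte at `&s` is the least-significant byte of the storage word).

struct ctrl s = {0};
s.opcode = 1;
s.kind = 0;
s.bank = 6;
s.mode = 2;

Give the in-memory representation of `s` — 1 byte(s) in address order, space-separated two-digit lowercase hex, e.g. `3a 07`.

59

opcode:1 = 1 → 0x1 << 0 → word 0x01
kind:1 = 0 → 0x0 << 1 → word 0x01
bank:3 = 6 → 0x6 << 2 → word 0x19
mode:3 = 2 → 0x2 << 5 → word 0x59
word = 0x59 → little-endian bytes:
  [0]=0x59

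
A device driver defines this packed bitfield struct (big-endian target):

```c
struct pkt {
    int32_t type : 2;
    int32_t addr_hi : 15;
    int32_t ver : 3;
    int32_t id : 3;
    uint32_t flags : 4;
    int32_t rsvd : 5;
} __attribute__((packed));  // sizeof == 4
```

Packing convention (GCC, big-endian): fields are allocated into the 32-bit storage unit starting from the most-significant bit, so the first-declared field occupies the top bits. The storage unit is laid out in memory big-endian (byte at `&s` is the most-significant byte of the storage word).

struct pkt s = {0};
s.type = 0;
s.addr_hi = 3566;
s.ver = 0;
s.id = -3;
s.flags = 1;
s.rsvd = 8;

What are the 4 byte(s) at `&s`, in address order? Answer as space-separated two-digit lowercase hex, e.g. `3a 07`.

06 f7 0a 28

type:2 = 0 → 0x0 << 30 → word 0x00000000
addr_hi:15 = 3566 → 0xdee << 15 → word 0x06f70000
ver:3 = 0 → 0x0 << 12 → word 0x06f70000
id:3 = -3 → 0x5 << 9 → word 0x06f70a00
flags:4 = 1 → 0x1 << 5 → word 0x06f70a20
rsvd:5 = 8 → 0x8 << 0 → word 0x06f70a28
word = 0x06f70a28 → big-endian bytes:
  [0]=0x06  [1]=0xf7  [2]=0x0a  [3]=0x28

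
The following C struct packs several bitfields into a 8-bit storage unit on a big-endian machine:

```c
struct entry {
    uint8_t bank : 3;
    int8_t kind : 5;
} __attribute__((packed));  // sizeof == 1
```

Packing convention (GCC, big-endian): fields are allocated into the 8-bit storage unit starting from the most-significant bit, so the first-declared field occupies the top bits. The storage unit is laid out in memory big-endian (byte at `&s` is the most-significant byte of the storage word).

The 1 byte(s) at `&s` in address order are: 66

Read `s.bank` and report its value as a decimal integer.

3

[0]=0x66 (big-endian) → word 0x66
bank:3 @ bit 5 → (0x66>>5)&0x7 = 0x3  ←
kind:5 @ bit 0 → (0x66>>0)&0x1f = 0x6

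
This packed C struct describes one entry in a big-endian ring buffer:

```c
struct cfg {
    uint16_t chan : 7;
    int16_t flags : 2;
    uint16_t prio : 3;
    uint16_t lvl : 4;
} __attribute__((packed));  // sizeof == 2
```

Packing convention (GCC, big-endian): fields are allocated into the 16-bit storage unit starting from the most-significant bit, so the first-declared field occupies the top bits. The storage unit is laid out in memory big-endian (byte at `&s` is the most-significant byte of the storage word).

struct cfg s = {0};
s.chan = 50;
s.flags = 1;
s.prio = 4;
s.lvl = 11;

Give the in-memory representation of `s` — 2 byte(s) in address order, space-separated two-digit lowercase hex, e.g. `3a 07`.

64 cb

chan:7 = 50 → 0x32 << 9 → word 0x6400
flags:2 = 1 → 0x1 << 7 → word 0x6480
prio:3 = 4 → 0x4 << 4 → word 0x64c0
lvl:4 = 11 → 0xb << 0 → word 0x64cb
word = 0x64cb → big-endian bytes:
  [0]=0x64  [1]=0xcb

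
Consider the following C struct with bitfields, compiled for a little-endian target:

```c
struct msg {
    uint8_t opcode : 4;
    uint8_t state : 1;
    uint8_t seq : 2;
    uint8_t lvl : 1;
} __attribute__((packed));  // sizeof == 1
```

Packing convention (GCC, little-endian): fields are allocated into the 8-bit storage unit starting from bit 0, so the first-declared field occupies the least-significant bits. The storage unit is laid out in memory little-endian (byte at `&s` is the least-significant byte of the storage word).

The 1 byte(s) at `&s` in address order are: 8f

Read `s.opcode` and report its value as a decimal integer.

[0]=0x8f (little-endian) → word 0x8f
opcode [0+:4] = (word>>0) & 0xf = 15  ←
state [4+:1] = (word>>4) & 0x1 = 0
seq [5+:2] = (word>>5) & 0x3 = 0
lvl [7+:1] = (word>>7) & 0x1 = 1

15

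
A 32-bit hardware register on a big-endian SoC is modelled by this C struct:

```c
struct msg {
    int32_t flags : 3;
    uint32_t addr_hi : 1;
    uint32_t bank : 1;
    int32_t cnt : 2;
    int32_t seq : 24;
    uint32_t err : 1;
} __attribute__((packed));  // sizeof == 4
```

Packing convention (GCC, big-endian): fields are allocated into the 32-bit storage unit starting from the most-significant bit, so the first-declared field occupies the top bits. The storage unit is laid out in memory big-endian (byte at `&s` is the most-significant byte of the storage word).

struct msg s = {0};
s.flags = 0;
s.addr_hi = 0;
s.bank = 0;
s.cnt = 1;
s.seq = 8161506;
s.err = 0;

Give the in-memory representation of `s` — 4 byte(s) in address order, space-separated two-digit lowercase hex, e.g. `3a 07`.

flags (3b) val=0 bits=0x0 at bit 29: 0x00000000
addr_hi (1b) val=0 bits=0x0 at bit 28: 0x00000000
bank (1b) val=0 bits=0x0 at bit 27: 0x00000000
cnt (2b) val=1 bits=0x1 at bit 25: 0x02000000
seq (24b) val=8161506 bits=0x7c88e2 at bit 1: 0x02f911c4
err (1b) val=0 bits=0x0 at bit 0: 0x02f911c4
word = 0x02f911c4 → big-endian bytes:
  [0]=0x02  [1]=0xf9  [2]=0x11  [3]=0xc4

02 f9 11 c4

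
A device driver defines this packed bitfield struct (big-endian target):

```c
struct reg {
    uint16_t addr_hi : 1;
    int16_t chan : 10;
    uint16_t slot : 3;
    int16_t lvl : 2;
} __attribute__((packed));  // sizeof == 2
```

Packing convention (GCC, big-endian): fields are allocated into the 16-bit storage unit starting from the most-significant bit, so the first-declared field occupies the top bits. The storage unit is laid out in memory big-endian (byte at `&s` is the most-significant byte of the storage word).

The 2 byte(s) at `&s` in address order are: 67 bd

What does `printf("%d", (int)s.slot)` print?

[0]=0x67 [1]=0xbd (big-endian) → word 0x67bd
addr_hi [15+:1] = (word>>15) & 0x1 = 0
chan [5+:10] = (word>>5) & 0x3ff = 829
slot [2+:3] = (word>>2) & 0x7 = 7  ←
lvl [0+:2] = (word>>0) & 0x3 = 1

7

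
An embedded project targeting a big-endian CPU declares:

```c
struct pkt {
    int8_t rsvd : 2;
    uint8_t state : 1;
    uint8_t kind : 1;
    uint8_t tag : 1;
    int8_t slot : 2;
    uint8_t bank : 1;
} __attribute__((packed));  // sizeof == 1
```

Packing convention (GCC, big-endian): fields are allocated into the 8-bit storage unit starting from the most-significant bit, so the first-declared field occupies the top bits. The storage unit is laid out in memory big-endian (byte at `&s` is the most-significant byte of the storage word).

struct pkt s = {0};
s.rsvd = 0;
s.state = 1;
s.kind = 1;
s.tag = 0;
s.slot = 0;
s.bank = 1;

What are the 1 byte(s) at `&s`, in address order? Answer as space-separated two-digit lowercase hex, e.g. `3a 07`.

31

[6+:2] rsvd=0 & 0x3 = 0x0; word=0x00
[5+:1] state=1 & 0x1 = 0x1; word=0x20
[4+:1] kind=1 & 0x1 = 0x1; word=0x30
[3+:1] tag=0 & 0x1 = 0x0; word=0x30
[1+:2] slot=0 & 0x3 = 0x0; word=0x30
[0+:1] bank=1 & 0x1 = 0x1; word=0x31
word = 0x31 → big-endian bytes:
  [0]=0x31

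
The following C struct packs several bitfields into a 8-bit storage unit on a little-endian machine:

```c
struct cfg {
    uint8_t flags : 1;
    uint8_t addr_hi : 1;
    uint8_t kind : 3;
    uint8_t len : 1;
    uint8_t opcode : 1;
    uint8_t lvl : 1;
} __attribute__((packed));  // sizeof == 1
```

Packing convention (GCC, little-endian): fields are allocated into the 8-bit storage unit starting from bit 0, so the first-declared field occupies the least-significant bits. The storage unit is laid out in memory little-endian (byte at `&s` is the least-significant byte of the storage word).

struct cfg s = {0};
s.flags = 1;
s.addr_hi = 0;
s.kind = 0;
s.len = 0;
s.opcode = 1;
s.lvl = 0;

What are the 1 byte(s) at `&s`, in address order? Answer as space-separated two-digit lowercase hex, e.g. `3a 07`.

[0+:1] flags=1 & 0x1 = 0x1; word=0x01
[1+:1] addr_hi=0 & 0x1 = 0x0; word=0x01
[2+:3] kind=0 & 0x7 = 0x0; word=0x01
[5+:1] len=0 & 0x1 = 0x0; word=0x01
[6+:1] opcode=1 & 0x1 = 0x1; word=0x41
[7+:1] lvl=0 & 0x1 = 0x0; word=0x41
word = 0x41 → little-endian bytes:
  [0]=0x41

41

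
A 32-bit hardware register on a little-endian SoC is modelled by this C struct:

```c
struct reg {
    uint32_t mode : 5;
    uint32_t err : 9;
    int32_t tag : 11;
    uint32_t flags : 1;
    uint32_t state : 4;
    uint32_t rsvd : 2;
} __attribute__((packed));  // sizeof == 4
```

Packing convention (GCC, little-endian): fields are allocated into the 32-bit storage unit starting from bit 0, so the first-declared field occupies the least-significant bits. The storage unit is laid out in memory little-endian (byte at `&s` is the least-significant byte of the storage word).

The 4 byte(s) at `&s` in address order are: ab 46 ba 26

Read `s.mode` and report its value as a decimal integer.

11

[0]=0xab [1]=0x46 [2]=0xba [3]=0x26 (little-endian) → word 0x26ba46ab
mode [0+:5] = (word>>0) & 0x1f = 11  ←
err [5+:9] = (word>>5) & 0x1ff = 53
tag [14+:11] = (word>>14) & 0x7ff = 745
flags [25+:1] = (word>>25) & 0x1 = 1
state [26+:4] = (word>>26) & 0xf = 9
rsvd [30+:2] = (word>>30) & 0x3 = 0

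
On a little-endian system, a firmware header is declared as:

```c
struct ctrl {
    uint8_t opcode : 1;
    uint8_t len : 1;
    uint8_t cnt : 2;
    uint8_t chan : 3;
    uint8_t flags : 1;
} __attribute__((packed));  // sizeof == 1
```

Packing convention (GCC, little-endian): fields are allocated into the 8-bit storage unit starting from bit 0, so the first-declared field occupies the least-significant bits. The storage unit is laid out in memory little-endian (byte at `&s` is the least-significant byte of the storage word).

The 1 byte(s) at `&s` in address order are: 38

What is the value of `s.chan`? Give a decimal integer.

[0]=0x38 (little-endian) → word 0x38
opcode:1 @ bit 0 → (0x38>>0)&0x1 = 0x0
len:1 @ bit 1 → (0x38>>1)&0x1 = 0x0
cnt:2 @ bit 2 → (0x38>>2)&0x3 = 0x2
chan:3 @ bit 4 → (0x38>>4)&0x7 = 0x3  ←
flags:1 @ bit 7 → (0x38>>7)&0x1 = 0x0

3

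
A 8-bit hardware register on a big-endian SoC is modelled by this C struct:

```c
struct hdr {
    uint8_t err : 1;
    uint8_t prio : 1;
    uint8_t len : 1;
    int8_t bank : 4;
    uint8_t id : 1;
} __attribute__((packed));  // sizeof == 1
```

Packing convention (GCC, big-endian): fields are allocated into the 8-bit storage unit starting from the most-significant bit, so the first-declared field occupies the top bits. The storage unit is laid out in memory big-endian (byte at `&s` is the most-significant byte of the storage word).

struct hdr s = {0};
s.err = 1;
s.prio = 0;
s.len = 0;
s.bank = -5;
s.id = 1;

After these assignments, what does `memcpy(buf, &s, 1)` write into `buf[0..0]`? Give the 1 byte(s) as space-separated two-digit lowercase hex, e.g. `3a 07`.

97

[7+:1] err=1 & 0x1 = 0x1; word=0x80
[6+:1] prio=0 & 0x1 = 0x0; word=0x80
[5+:1] len=0 & 0x1 = 0x0; word=0x80
[1+:4] bank=-5 & 0xf = 0xb; word=0x96
[0+:1] id=1 & 0x1 = 0x1; word=0x97
word = 0x97 → big-endian bytes:
  [0]=0x97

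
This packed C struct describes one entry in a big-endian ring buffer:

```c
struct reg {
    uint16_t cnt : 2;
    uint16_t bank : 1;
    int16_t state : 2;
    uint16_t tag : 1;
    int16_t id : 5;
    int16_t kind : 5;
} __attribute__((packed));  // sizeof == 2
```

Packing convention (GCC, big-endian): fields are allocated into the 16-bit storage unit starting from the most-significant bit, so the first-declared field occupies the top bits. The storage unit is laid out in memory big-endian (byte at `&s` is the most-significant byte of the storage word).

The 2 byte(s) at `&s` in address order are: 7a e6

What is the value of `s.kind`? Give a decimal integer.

[0]=0x7a [1]=0xe6 (big-endian) → word 0x7ae6
cnt:2 @ bit 14 → (0x7ae6>>14)&0x3 = 0x1
bank:1 @ bit 13 → (0x7ae6>>13)&0x1 = 0x1
state:2 @ bit 11 → (0x7ae6>>11)&0x3 = 0x3
tag:1 @ bit 10 → (0x7ae6>>10)&0x1 = 0x0
id:5 @ bit 5 → (0x7ae6>>5)&0x1f = 0x17
kind:5 @ bit 0 → (0x7ae6>>0)&0x1f = 0x6  ←
kind signed 5b, MSB=0: value = 6

6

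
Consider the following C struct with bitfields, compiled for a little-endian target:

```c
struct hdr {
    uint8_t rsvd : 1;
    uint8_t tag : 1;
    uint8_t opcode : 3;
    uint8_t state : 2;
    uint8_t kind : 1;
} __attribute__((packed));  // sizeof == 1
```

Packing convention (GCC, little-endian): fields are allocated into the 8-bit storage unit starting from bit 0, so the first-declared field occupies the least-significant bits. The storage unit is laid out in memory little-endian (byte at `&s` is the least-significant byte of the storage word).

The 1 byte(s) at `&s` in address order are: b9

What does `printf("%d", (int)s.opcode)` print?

6

[0]=0xb9 (little-endian) → word 0xb9
rsvd:1 @ bit 0 → (0xb9>>0)&0x1 = 0x1
tag:1 @ bit 1 → (0xb9>>1)&0x1 = 0x0
opcode:3 @ bit 2 → (0xb9>>2)&0x7 = 0x6  ←
state:2 @ bit 5 → (0xb9>>5)&0x3 = 0x1
kind:1 @ bit 7 → (0xb9>>7)&0x1 = 0x1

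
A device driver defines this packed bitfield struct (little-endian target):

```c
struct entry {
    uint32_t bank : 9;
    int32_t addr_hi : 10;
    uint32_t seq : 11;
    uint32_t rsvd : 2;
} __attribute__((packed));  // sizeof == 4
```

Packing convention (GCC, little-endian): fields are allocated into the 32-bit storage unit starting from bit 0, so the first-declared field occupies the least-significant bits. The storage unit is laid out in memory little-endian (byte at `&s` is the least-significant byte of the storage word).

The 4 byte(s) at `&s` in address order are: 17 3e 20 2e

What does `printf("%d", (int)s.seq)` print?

[0]=0x17 [1]=0x3e [2]=0x20 [3]=0x2e (little-endian) → word 0x2e203e17
bank:9 @ bit 0 → (0x2e203e17>>0)&0x1ff = 0x17
addr_hi:10 @ bit 9 → (0x2e203e17>>9)&0x3ff = 0x1f
seq:11 @ bit 19 → (0x2e203e17>>19)&0x7ff = 0x5c4  ←
rsvd:2 @ bit 30 → (0x2e203e17>>30)&0x3 = 0x0

1476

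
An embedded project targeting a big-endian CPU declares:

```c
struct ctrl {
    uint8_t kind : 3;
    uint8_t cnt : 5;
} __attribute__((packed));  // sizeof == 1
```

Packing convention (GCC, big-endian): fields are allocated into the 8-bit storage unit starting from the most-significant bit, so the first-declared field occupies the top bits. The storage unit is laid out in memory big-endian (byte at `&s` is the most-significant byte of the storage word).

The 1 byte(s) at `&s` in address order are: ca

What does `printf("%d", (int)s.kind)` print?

[0]=0xca (big-endian) → word 0xca
kind [5+:3] = (word>>5) & 0x7 = 6  ←
cnt [0+:5] = (word>>0) & 0x1f = 10

6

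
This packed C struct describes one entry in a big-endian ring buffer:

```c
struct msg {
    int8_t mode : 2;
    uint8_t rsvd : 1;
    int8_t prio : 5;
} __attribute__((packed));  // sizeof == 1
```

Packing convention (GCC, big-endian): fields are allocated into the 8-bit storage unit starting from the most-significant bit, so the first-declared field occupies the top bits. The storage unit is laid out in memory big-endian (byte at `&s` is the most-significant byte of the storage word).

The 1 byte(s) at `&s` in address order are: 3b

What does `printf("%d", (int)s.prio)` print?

-5

[0]=0x3b (big-endian) → word 0x3b
mode:2 @ bit 6 → (0x3b>>6)&0x3 = 0x0
rsvd:1 @ bit 5 → (0x3b>>5)&0x1 = 0x1
prio:5 @ bit 0 → (0x3b>>0)&0x1f = 0x1b  ←
prio signed 5b, MSB=1: 27 - 32 = -5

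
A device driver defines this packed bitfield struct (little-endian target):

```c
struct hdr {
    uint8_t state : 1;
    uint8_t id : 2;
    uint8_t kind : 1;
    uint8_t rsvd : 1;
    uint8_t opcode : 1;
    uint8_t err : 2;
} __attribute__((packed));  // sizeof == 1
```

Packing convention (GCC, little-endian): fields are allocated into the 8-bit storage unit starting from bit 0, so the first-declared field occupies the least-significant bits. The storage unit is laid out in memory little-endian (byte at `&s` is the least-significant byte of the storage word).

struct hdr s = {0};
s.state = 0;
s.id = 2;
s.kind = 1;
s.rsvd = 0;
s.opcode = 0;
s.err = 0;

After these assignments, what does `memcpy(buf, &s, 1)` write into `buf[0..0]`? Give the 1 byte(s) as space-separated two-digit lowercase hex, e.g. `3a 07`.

0c

[0+:1] state=0 & 0x1 = 0x0; word=0x00
[1+:2] id=2 & 0x3 = 0x2; word=0x04
[3+:1] kind=1 & 0x1 = 0x1; word=0x0c
[4+:1] rsvd=0 & 0x1 = 0x0; word=0x0c
[5+:1] opcode=0 & 0x1 = 0x0; word=0x0c
[6+:2] err=0 & 0x3 = 0x0; word=0x0c
word = 0x0c → little-endian bytes:
  [0]=0x0c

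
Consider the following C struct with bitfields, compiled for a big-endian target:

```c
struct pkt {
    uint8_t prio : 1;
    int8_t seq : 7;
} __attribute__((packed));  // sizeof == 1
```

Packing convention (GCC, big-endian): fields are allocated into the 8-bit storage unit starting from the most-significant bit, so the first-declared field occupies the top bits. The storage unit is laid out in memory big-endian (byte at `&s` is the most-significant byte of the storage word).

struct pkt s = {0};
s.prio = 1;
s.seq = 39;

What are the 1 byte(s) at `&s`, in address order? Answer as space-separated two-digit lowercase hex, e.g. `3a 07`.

a7

prio (1b) val=1 bits=0x1 at bit 7: 0x80
seq (7b) val=39 bits=0x27 at bit 0: 0xa7
word = 0xa7 → big-endian bytes:
  [0]=0xa7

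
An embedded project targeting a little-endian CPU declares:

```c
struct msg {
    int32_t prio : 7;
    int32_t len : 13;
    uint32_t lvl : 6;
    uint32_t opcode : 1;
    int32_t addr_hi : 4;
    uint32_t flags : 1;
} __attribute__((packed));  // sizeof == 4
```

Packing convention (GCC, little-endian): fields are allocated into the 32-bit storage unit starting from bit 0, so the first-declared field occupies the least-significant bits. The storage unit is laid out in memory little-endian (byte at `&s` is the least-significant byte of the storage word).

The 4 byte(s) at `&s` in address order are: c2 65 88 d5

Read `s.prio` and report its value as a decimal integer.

-62

[0]=0xc2 [1]=0x65 [2]=0x88 [3]=0xd5 (little-endian) → word 0xd58865c2
prio [0+:7] = (word>>0) & 0x7f = 66  ←
len [7+:13] = (word>>7) & 0x1fff = 4299
lvl [20+:6] = (word>>20) & 0x3f = 24
opcode [26+:1] = (word>>26) & 0x1 = 1
addr_hi [27+:4] = (word>>27) & 0xf = 10
flags [31+:1] = (word>>31) & 0x1 = 1
prio signed 7b, MSB=1: 66 - 128 = -62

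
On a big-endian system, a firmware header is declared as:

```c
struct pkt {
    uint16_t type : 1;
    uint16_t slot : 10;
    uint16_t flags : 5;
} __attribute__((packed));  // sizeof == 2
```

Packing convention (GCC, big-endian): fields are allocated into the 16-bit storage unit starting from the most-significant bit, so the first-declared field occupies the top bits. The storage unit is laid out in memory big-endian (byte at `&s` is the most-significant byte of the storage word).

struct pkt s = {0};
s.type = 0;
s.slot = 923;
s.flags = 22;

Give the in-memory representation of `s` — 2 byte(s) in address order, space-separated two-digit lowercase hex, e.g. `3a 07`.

[15+:1] type=0 & 0x1 = 0x0; word=0x0000
[5+:10] slot=923 & 0x3ff = 0x39b; word=0x7360
[0+:5] flags=22 & 0x1f = 0x16; word=0x7376
word = 0x7376 → big-endian bytes:
  [0]=0x73  [1]=0x76

73 76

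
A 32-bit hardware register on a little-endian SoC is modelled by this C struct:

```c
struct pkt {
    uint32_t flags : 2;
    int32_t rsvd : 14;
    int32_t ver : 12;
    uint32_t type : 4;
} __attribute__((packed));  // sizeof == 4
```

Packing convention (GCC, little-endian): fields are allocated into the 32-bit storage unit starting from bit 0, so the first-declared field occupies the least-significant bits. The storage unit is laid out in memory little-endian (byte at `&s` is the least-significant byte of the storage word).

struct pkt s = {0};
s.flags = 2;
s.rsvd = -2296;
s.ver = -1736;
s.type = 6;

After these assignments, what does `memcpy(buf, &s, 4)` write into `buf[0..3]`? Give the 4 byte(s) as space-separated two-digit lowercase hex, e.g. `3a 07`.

22 dc 38 69

flags:2 = 2 → 0x2 << 0 → word 0x00000002
rsvd:14 = -2296 → 0x3708 << 2 → word 0x0000dc22
ver:12 = -1736 → 0x938 << 16 → word 0x0938dc22
type:4 = 6 → 0x6 << 28 → word 0x6938dc22
word = 0x6938dc22 → little-endian bytes:
  [0]=0x22  [1]=0xdc  [2]=0x38  [3]=0x69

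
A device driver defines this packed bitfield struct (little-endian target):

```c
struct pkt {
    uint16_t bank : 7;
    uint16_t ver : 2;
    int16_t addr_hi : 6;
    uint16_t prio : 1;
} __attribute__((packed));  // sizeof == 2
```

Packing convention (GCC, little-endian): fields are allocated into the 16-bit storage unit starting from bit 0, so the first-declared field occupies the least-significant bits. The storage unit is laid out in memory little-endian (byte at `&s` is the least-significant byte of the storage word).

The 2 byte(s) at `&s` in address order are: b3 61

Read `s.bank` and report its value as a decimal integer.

[0]=0xb3 [1]=0x61 (little-endian) → word 0x61b3
bank:7 @ bit 0 → (0x61b3>>0)&0x7f = 0x33  ←
ver:2 @ bit 7 → (0x61b3>>7)&0x3 = 0x3
addr_hi:6 @ bit 9 → (0x61b3>>9)&0x3f = 0x30
prio:1 @ bit 15 → (0x61b3>>15)&0x1 = 0x0

51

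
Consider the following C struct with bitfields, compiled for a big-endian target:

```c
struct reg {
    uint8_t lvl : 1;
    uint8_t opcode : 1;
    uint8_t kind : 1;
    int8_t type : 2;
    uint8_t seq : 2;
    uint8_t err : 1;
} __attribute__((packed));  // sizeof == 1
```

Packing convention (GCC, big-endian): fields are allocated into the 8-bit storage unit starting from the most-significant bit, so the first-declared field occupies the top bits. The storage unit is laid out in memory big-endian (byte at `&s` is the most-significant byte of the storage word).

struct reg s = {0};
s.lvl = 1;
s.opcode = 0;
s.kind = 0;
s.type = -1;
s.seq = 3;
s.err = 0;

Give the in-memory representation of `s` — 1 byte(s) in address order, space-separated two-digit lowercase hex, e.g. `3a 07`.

lvl (1b) val=1 bits=0x1 at bit 7: 0x80
opcode (1b) val=0 bits=0x0 at bit 6: 0x80
kind (1b) val=0 bits=0x0 at bit 5: 0x80
type (2b) val=-1 bits=0x3 at bit 3: 0x98
seq (2b) val=3 bits=0x3 at bit 1: 0x9e
err (1b) val=0 bits=0x0 at bit 0: 0x9e
word = 0x9e → big-endian bytes:
  [0]=0x9e

9e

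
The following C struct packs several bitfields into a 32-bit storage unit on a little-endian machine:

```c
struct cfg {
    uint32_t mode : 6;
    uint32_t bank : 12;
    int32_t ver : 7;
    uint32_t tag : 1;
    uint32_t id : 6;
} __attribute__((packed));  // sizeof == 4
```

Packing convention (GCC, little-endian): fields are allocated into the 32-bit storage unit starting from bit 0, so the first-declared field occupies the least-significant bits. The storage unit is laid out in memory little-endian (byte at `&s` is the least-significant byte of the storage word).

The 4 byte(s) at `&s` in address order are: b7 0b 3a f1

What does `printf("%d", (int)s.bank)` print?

[0]=0xb7 [1]=0x0b [2]=0x3a [3]=0xf1 (little-endian) → word 0xf13a0bb7
mode:6 @ bit 0 → (0xf13a0bb7>>0)&0x3f = 0x37
bank:12 @ bit 6 → (0xf13a0bb7>>6)&0xfff = 0x82e  ←
ver:7 @ bit 18 → (0xf13a0bb7>>18)&0x7f = 0x4e
tag:1 @ bit 25 → (0xf13a0bb7>>25)&0x1 = 0x0
id:6 @ bit 26 → (0xf13a0bb7>>26)&0x3f = 0x3c

2094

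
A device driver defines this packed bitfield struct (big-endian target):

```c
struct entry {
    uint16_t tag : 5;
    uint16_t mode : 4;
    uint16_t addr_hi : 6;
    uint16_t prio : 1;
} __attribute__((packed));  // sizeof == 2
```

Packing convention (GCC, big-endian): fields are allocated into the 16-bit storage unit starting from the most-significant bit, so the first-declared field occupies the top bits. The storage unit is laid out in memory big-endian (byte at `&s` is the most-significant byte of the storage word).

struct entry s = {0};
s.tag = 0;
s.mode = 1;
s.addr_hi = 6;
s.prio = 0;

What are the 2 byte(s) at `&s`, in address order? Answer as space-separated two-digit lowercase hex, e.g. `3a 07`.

tag (5b) val=0 bits=0x0 at bit 11: 0x0000
mode (4b) val=1 bits=0x1 at bit 7: 0x0080
addr_hi (6b) val=6 bits=0x6 at bit 1: 0x008c
prio (1b) val=0 bits=0x0 at bit 0: 0x008c
word = 0x008c → big-endian bytes:
  [0]=0x00  [1]=0x8c

00 8c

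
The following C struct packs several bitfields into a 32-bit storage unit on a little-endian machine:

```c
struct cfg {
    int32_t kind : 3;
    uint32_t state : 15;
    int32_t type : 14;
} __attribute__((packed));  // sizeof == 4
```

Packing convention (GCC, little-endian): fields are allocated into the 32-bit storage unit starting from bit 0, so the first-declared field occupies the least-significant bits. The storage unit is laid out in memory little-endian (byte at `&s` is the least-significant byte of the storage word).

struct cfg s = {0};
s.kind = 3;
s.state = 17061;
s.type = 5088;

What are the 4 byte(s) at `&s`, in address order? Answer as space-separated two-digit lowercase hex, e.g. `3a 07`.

2b 15 82 4f

[0+:3] kind=3 & 0x7 = 0x3; word=0x00000003
[3+:15] state=17061 & 0x7fff = 0x42a5; word=0x0002152b
[18+:14] type=5088 & 0x3fff = 0x13e0; word=0x4f82152b
word = 0x4f82152b → little-endian bytes:
  [0]=0x2b  [1]=0x15  [2]=0x82  [3]=0x4f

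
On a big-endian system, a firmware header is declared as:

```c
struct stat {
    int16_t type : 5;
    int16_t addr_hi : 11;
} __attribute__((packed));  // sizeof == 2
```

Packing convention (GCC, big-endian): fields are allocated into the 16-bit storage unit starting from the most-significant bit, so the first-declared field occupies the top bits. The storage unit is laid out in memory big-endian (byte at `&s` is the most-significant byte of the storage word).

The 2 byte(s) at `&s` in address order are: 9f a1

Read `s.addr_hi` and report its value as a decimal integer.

[0]=0x9f [1]=0xa1 (big-endian) → word 0x9fa1
type [11+:5] = (word>>11) & 0x1f = 19
addr_hi [0+:11] = (word>>0) & 0x7ff = 1953  ←
addr_hi signed 11b, MSB=1: 1953 - 2048 = -95

-95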